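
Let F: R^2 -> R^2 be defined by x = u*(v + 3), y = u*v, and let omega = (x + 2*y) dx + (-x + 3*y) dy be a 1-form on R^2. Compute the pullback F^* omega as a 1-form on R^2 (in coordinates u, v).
F^* omega = (u*(5*v^2 + 9*v + 9)) du + (5*u^2*v) dv

Using F^*(f dg) = (f ∘ F) d(g ∘ F), substitute each coordinate x_i by F_i(u, v) in f_i, and replace dx_i by d F_i = (∂F_i/∂u) du + (∂F_i/∂v) dv.
  For the x component: f_1(F) = 3*u*(v + 1); d F_1 = (v + 3) du + (u) dv
  For the y component: f_2(F) = u*(2*v - 3); d F_2 = (v) du + (u) dv
Combining and collecting du, dv coefficients:
  coeff of du: u*(5*v^2 + 9*v + 9)
  coeff of dv: 5*u^2*v
F^* omega = (u*(5*v^2 + 9*v + 9)) du + (5*u^2*v) dv.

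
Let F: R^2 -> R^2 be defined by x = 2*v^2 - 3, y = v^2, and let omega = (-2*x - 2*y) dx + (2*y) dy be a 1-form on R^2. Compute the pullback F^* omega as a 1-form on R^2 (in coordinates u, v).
F^* omega = (-20*v^3 + 24*v) dv

Using F^*(f dg) = (f ∘ F) d(g ∘ F), substitute each coordinate x_i by F_i(u, v) in f_i, and replace dx_i by d F_i = (∂F_i/∂u) du + (∂F_i/∂v) dv.
  For the x component: f_1(F) = 6 - 6*v^2; d F_1 = (0) du + (4*v) dv
  For the y component: f_2(F) = 2*v^2; d F_2 = (0) du + (2*v) dv
Combining and collecting du, dv coefficients:
  coeff of du: 0
  coeff of dv: -20*v^3 + 24*v
F^* omega = (-20*v^3 + 24*v) dv.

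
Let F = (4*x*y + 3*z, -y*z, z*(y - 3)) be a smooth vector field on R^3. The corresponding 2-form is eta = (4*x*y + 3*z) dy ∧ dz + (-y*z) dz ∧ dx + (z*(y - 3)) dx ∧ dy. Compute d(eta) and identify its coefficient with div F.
d(eta) = (5*y - z - 3) dx ∧ dy ∧ dz; div F = 5*y - z - 3

For a 2-form in R^3 of the form above, applying d gives a 3-form with coefficient ∂P/∂x + ∂Q/∂y + ∂R/∂z:
  ∂P/∂x = 4*y
  ∂Q/∂y = -z
  ∂R/∂z = y - 3
Sum = 5*y - z - 3, which is exactly div F.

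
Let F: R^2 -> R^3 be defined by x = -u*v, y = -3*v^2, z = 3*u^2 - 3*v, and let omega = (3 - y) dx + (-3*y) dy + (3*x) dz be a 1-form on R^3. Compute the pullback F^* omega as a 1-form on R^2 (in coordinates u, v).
F^* omega = (3*v*(-6*u^2 - v^2 - 1)) du + (-3*u*v^2 + 9*u*v - 3*u - 54*v^3) dv

Using F^*(f dg) = (f ∘ F) d(g ∘ F), substitute each coordinate x_i by F_i(u, v) in f_i, and replace dx_i by d F_i = (∂F_i/∂u) du + (∂F_i/∂v) dv.
  For the x component: f_1(F) = 3*v^2 + 3; d F_1 = (-v) du + (-u) dv
  For the y component: f_2(F) = 9*v^2; d F_2 = (0) du + (-6*v) dv
  For the z component: f_3(F) = -3*u*v; d F_3 = (6*u) du + (-3) dv
Combining and collecting du, dv coefficients:
  coeff of du: 3*v*(-6*u^2 - v^2 - 1)
  coeff of dv: -3*u*v^2 + 9*u*v - 3*u - 54*v^3
F^* omega = (3*v*(-6*u^2 - v^2 - 1)) du + (-3*u*v^2 + 9*u*v - 3*u - 54*v^3) dv.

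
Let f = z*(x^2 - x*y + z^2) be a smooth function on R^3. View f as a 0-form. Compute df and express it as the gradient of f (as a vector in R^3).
df = (z*(2*x - y)) dx + (-x*z) dy + (x^2 - x*y + 3*z^2) dz; grad f = (z*(2*x - y), -x*z, x^2 - x*y + 3*z^2)

For a 0-form f, d f = (∂f/∂x) dx + (∂f/∂y) dy + (∂f/∂z) dz. The components of the vector representation are exactly the entries of grad f in Cartesian coordinates:
  ∂f/∂x = z*(2*x - y)
  ∂f/∂y = -x*z
  ∂f/∂z = x^2 - x*y + 3*z^2.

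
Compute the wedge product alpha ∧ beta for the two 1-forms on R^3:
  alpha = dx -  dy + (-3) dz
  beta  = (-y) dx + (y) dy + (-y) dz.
alpha ∧ beta = (-4*y) dx ∧ dz + (4*y) dy ∧ dz

Distribute the wedge, using dx_i ∧ dx_j = -dx_j ∧ dx_i and dx_i ∧ dx_i = 0. For each pair (i, j) with i < j, the coefficient of dx_i ∧ dx_j in alpha ∧ beta is (alpha_i * beta_j - alpha_j * beta_i). Collecting: alpha ∧ beta = (-4*y) dx ∧ dz + (4*y) dy ∧ dz.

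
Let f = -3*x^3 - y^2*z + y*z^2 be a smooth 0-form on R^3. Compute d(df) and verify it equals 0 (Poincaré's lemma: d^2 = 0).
d(df) = 0

Step 1: df = sum_i (∂f/∂x_i) dx_i = (-9*x^2) dx + (z*(-2*y + z)) dy + (y*(-y + 2*z)) dz.
Step 2: Apply d again. Using the 1-form formula, the coefficient of dx ∧ dy in d(df) is ∂^2 f/∂x ∂y - ∂^2 f/∂y ∂x = (0) - (0) = 0 (equality of mixed partials for smooth f).
Similarly for dx ∧ dz and dy ∧ dz — all coefficients vanish. So d(df) = 0.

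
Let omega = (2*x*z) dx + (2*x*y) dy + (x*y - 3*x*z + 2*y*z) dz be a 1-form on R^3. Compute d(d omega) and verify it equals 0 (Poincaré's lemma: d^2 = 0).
d(d omega) = 0

Step 1: d omega = sum_{i<j} (∂f_j/∂x_i - ∂f_i/∂x_j) dx_i ∧ dx_j:
  coeff of dx ∧ dy: 2*y
  coeff of dx ∧ dz: -2*x + y - 3*z
  coeff of dy ∧ dz: x + 2*z
Step 2: Apply d again to each 2-form coefficient. The only possible 3-form in R^3 is dx ∧ dy ∧ dz, with coefficient
  ∂(coeff of dy∧dz)/∂x - ∂(coeff of dx∧dz)/∂y + ∂(coeff of dx∧dy)/∂z
  = ∂/∂x (x + 2*z) - ∂/∂y (-2*x + y - 3*z) + ∂/∂z (2*y).
Each of these terms simplifies to sums of mixed partials that cancel in pairs. The result is 0 (by equality of mixed partials for smooth functions — Schwarz / Clairaut).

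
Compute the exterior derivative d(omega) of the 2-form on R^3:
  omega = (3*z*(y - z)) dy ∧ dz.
d(omega) = 0

For a 2-form omega = sum_{i<j} g_{ij} dx_i ∧ dx_j, the exterior derivative is
  d(omega) = sum_{i<j} d(g_{ij}) ∧ dx_i ∧ dx_j = sum_{i<j, k} (∂g_{ij}/∂x_k) dx_k ∧ dx_i ∧ dx_j.
Expand each term, using dx_k ∧ dx_i ∧ dx_j = sgn(permutation) dx_{(a)} ∧ dx_{(b)} ∧ dx_{(c)} with (a < b < c) sorted:

Collecting like 3-forms: d(omega) = 0.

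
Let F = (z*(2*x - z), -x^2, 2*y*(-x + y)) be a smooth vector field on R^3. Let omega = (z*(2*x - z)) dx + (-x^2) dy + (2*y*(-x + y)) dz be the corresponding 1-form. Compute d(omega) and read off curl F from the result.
d(omega) = (-2*x + 4*y) dy ∧ dz + (2*x + 2*y - 2*z) dz ∧ dx + (-2*x) dx ∧ dy; curl F = (-2*x + 4*y, 2*x + 2*y - 2*z, -2*x)

d omega = sum_{i<j} (∂f_j/∂x_i - ∂f_i/∂x_j) dx_i ∧ dx_j. Under the identification (dy ∧ dz, dz ∧ dx, dx ∧ dy) ↔ (e_x, e_y, e_z), the coefficients are exactly the components of curl F. Compute:
  ∂R/∂y - ∂Q/∂z = (-2*x + 4*y) - (0) = -2*x + 4*y
  ∂P/∂z - ∂R/∂x = (2*x - 2*z) - (-2*y) = 2*x + 2*y - 2*z
  ∂Q/∂x - ∂P/∂y = (-2*x) - (0) = -2*x.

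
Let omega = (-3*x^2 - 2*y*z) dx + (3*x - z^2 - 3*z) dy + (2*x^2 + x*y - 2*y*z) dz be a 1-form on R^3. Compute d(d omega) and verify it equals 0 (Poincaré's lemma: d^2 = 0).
d(d omega) = 0

Step 1: d omega = sum_{i<j} (∂f_j/∂x_i - ∂f_i/∂x_j) dx_i ∧ dx_j:
  coeff of dx ∧ dy: 2*z + 3
  coeff of dx ∧ dz: 4*x + 3*y
  coeff of dy ∧ dz: x + 3
Step 2: Apply d again to each 2-form coefficient. The only possible 3-form in R^3 is dx ∧ dy ∧ dz, with coefficient
  ∂(coeff of dy∧dz)/∂x - ∂(coeff of dx∧dz)/∂y + ∂(coeff of dx∧dy)/∂z
  = ∂/∂x (x + 3) - ∂/∂y (4*x + 3*y) + ∂/∂z (2*z + 3).
Each of these terms simplifies to sums of mixed partials that cancel in pairs. The result is 0 (by equality of mixed partials for smooth functions — Schwarz / Clairaut).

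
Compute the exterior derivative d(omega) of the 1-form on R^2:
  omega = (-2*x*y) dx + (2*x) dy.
d(omega) = (2*x + 2) dx ∧ dy

For a 1-form omega = sum_i f_i dx_i, the exterior derivative is
  d(omega) = sum_{i < j} (∂f_j/∂x_i - ∂f_i/∂x_j) dx_i ∧ dx_j.
  coefficient of dx ∧ dy: ∂f_2/∂x - ∂f_1/∂y = ∂(2*x)/∂x - ∂(-2*x*y)/∂y = 2*x + 2
Assembling: d(omega) = (2*x + 2) dx ∧ dy.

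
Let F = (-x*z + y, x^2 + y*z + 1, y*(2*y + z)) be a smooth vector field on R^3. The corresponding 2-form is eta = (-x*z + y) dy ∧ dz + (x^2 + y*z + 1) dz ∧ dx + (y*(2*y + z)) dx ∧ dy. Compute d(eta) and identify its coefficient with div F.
d(eta) = (y) dx ∧ dy ∧ dz; div F = y

For a 2-form in R^3 of the form above, applying d gives a 3-form with coefficient ∂P/∂x + ∂Q/∂y + ∂R/∂z:
  ∂P/∂x = -z
  ∂Q/∂y = z
  ∂R/∂z = y
Sum = y, which is exactly div F.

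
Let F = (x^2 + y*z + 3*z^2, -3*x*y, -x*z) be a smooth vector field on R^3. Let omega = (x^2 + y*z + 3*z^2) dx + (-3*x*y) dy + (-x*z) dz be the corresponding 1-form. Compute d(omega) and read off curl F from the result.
d(omega) = (0) dy ∧ dz + (y + 7*z) dz ∧ dx + (-3*y - z) dx ∧ dy; curl F = (0, y + 7*z, -3*y - z)

d omega = sum_{i<j} (∂f_j/∂x_i - ∂f_i/∂x_j) dx_i ∧ dx_j. Under the identification (dy ∧ dz, dz ∧ dx, dx ∧ dy) ↔ (e_x, e_y, e_z), the coefficients are exactly the components of curl F. Compute:
  ∂R/∂y - ∂Q/∂z = (0) - (0) = 0
  ∂P/∂z - ∂R/∂x = (y + 6*z) - (-z) = y + 7*z
  ∂Q/∂x - ∂P/∂y = (-3*y) - (z) = -3*y - z.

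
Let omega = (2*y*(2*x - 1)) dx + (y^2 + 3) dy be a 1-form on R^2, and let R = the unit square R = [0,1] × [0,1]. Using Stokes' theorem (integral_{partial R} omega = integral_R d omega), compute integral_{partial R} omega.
integral_(partial R) omega = 0

Stokes: integral_partial_R omega = integral_R d omega with d omega = (∂Q/∂x - ∂P/∂y) dx ∧ dy.
  ∂Q/∂x = 0
  ∂P/∂y = 4*x - 2
  integrand = ∂Q/∂x - ∂P/∂y = 2 - 4*x.
Integrating over R: integral_0^1 integral_0^1 (2 - 4*x) dx dy = 0.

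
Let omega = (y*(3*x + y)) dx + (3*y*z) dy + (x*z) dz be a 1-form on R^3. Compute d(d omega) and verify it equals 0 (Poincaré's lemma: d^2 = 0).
d(d omega) = 0

Step 1: d omega = sum_{i<j} (∂f_j/∂x_i - ∂f_i/∂x_j) dx_i ∧ dx_j:
  coeff of dx ∧ dy: -3*x - 2*y
  coeff of dx ∧ dz: z
  coeff of dy ∧ dz: -3*y
Step 2: Apply d again to each 2-form coefficient. The only possible 3-form in R^3 is dx ∧ dy ∧ dz, with coefficient
  ∂(coeff of dy∧dz)/∂x - ∂(coeff of dx∧dz)/∂y + ∂(coeff of dx∧dy)/∂z
  = ∂/∂x (-3*y) - ∂/∂y (z) + ∂/∂z (-3*x - 2*y).
Each of these terms simplifies to sums of mixed partials that cancel in pairs. The result is 0 (by equality of mixed partials for smooth functions — Schwarz / Clairaut).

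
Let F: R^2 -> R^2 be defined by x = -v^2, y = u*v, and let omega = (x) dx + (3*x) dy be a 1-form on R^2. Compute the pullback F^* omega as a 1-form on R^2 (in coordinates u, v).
F^* omega = (-3*v^3) du + (v^2*(-3*u + 2*v)) dv

Using F^*(f dg) = (f ∘ F) d(g ∘ F), substitute each coordinate x_i by F_i(u, v) in f_i, and replace dx_i by d F_i = (∂F_i/∂u) du + (∂F_i/∂v) dv.
  For the x component: f_1(F) = -v^2; d F_1 = (0) du + (-2*v) dv
  For the y component: f_2(F) = -3*v^2; d F_2 = (v) du + (u) dv
Combining and collecting du, dv coefficients:
  coeff of du: -3*v^3
  coeff of dv: v^2*(-3*u + 2*v)
F^* omega = (-3*v^3) du + (v^2*(-3*u + 2*v)) dv.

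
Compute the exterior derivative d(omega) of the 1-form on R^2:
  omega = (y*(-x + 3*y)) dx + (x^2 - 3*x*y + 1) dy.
d(omega) = (3*x - 9*y) dx ∧ dy

For a 1-form omega = sum_i f_i dx_i, the exterior derivative is
  d(omega) = sum_{i < j} (∂f_j/∂x_i - ∂f_i/∂x_j) dx_i ∧ dx_j.
  coefficient of dx ∧ dy: ∂f_2/∂x - ∂f_1/∂y = ∂(x^2 - 3*x*y + 1)/∂x - ∂(y*(-x + 3*y))/∂y = 3*x - 9*y
Assembling: d(omega) = (3*x - 9*y) dx ∧ dy.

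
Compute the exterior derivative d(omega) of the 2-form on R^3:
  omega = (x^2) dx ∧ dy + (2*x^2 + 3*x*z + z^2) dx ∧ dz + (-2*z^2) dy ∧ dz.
d(omega) = 0

For a 2-form omega = sum_{i<j} g_{ij} dx_i ∧ dx_j, the exterior derivative is
  d(omega) = sum_{i<j} d(g_{ij}) ∧ dx_i ∧ dx_j = sum_{i<j, k} (∂g_{ij}/∂x_k) dx_k ∧ dx_i ∧ dx_j.
Expand each term, using dx_k ∧ dx_i ∧ dx_j = sgn(permutation) dx_{(a)} ∧ dx_{(b)} ∧ dx_{(c)} with (a < b < c) sorted:

Collecting like 3-forms: d(omega) = 0.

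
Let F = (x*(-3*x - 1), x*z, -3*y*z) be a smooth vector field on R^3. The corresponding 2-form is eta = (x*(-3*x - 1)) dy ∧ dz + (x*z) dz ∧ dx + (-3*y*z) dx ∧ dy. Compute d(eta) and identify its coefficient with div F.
d(eta) = (-6*x - 3*y - 1) dx ∧ dy ∧ dz; div F = -6*x - 3*y - 1

For a 2-form in R^3 of the form above, applying d gives a 3-form with coefficient ∂P/∂x + ∂Q/∂y + ∂R/∂z:
  ∂P/∂x = -6*x - 1
  ∂Q/∂y = 0
  ∂R/∂z = -3*y
Sum = -6*x - 3*y - 1, which is exactly div F.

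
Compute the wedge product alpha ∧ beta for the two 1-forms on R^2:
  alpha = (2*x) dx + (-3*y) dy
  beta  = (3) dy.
alpha ∧ beta = (6*x) dx ∧ dy

Distribute the wedge, using dx_i ∧ dx_j = -dx_j ∧ dx_i and dx_i ∧ dx_i = 0. For each pair (i, j) with i < j, the coefficient of dx_i ∧ dx_j in alpha ∧ beta is (alpha_i * beta_j - alpha_j * beta_i). Collecting: alpha ∧ beta = (6*x) dx ∧ dy.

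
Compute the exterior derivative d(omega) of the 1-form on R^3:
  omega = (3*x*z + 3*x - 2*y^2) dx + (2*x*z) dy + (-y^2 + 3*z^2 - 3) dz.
d(omega) = (4*y + 2*z) dx ∧ dy + (-3*x) dx ∧ dz + (-2*x - 2*y) dy ∧ dz

For a 1-form omega = sum_i f_i dx_i, the exterior derivative is
  d(omega) = sum_{i < j} (∂f_j/∂x_i - ∂f_i/∂x_j) dx_i ∧ dx_j.
  coefficient of dx ∧ dy: ∂f_2/∂x - ∂f_1/∂y = ∂(2*x*z)/∂x - ∂(3*x*z + 3*x - 2*y^2)/∂y = 4*y + 2*z
  coefficient of dx ∧ dz: ∂f_3/∂x - ∂f_1/∂z = ∂(-y^2 + 3*z^2 - 3)/∂x - ∂(3*x*z + 3*x - 2*y^2)/∂z = -3*x
  coefficient of dy ∧ dz: ∂f_3/∂y - ∂f_2/∂z = ∂(-y^2 + 3*z^2 - 3)/∂y - ∂(2*x*z)/∂z = -2*x - 2*y
Assembling: d(omega) = (4*y + 2*z) dx ∧ dy + (-3*x) dx ∧ dz + (-2*x - 2*y) dy ∧ dz.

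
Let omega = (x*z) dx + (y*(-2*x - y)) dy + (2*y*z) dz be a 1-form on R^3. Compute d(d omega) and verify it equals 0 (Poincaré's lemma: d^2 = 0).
d(d omega) = 0

Step 1: d omega = sum_{i<j} (∂f_j/∂x_i - ∂f_i/∂x_j) dx_i ∧ dx_j:
  coeff of dx ∧ dy: -2*y
  coeff of dx ∧ dz: -x
  coeff of dy ∧ dz: 2*z
Step 2: Apply d again to each 2-form coefficient. The only possible 3-form in R^3 is dx ∧ dy ∧ dz, with coefficient
  ∂(coeff of dy∧dz)/∂x - ∂(coeff of dx∧dz)/∂y + ∂(coeff of dx∧dy)/∂z
  = ∂/∂x (2*z) - ∂/∂y (-x) + ∂/∂z (-2*y).
Each of these terms simplifies to sums of mixed partials that cancel in pairs. The result is 0 (by equality of mixed partials for smooth functions — Schwarz / Clairaut).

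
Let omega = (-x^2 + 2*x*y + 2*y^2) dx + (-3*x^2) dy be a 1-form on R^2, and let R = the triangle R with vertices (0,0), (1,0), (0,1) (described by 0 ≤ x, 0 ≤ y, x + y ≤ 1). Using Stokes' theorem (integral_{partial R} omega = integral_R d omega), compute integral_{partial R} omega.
integral_(partial R) omega = -2

Stokes: integral_partial_R omega = integral_R d omega with d omega = (∂Q/∂x - ∂P/∂y) dx ∧ dy.
  ∂Q/∂x = -6*x
  ∂P/∂y = 2*x + 4*y
  integrand = ∂Q/∂x - ∂P/∂y = -8*x - 4*y.
Integrating over R: integral_0^1 integral_0^{1-x} (-8*x - 4*y) dy dx = -2.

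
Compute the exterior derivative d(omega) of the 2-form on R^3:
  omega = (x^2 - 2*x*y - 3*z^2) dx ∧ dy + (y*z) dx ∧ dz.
d(omega) = (-7*z) dx ∧ dy ∧ dz

For a 2-form omega = sum_{i<j} g_{ij} dx_i ∧ dx_j, the exterior derivative is
  d(omega) = sum_{i<j} d(g_{ij}) ∧ dx_i ∧ dx_j = sum_{i<j, k} (∂g_{ij}/∂x_k) dx_k ∧ dx_i ∧ dx_j.
Expand each term, using dx_k ∧ dx_i ∧ dx_j = sgn(permutation) dx_{(a)} ∧ dx_{(b)} ∧ dx_{(c)} with (a < b < c) sorted:
  d(x^2 - 2*x*y - 3*z^2) includes (∂/∂z)(x^2 - 2*x*y - 3*z^2) dz = (-6*z) dz, which multiplied by dx ∧ dy gives (-6*z) dx ∧ dy ∧ dz
  d(y*z) includes (∂/∂y)(y*z) dy = (z) dy, which multiplied by dx ∧ dz gives (-z) dx ∧ dy ∧ dz
Collecting like 3-forms: d(omega) = (-7*z) dx ∧ dy ∧ dz.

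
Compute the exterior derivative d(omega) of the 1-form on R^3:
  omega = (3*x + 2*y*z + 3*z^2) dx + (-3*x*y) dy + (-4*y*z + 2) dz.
d(omega) = (-3*y - 2*z) dx ∧ dy + (-2*y - 6*z) dx ∧ dz + (-4*z) dy ∧ dz

For a 1-form omega = sum_i f_i dx_i, the exterior derivative is
  d(omega) = sum_{i < j} (∂f_j/∂x_i - ∂f_i/∂x_j) dx_i ∧ dx_j.
  coefficient of dx ∧ dy: ∂f_2/∂x - ∂f_1/∂y = ∂(-3*x*y)/∂x - ∂(3*x + 2*y*z + 3*z^2)/∂y = -3*y - 2*z
  coefficient of dx ∧ dz: ∂f_3/∂x - ∂f_1/∂z = ∂(-4*y*z + 2)/∂x - ∂(3*x + 2*y*z + 3*z^2)/∂z = -2*y - 6*z
  coefficient of dy ∧ dz: ∂f_3/∂y - ∂f_2/∂z = ∂(-4*y*z + 2)/∂y - ∂(-3*x*y)/∂z = -4*z
Assembling: d(omega) = (-3*y - 2*z) dx ∧ dy + (-2*y - 6*z) dx ∧ dz + (-4*z) dy ∧ dz.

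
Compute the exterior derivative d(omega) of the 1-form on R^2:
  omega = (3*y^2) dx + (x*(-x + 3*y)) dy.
d(omega) = (-2*x - 3*y) dx ∧ dy

For a 1-form omega = sum_i f_i dx_i, the exterior derivative is
  d(omega) = sum_{i < j} (∂f_j/∂x_i - ∂f_i/∂x_j) dx_i ∧ dx_j.
  coefficient of dx ∧ dy: ∂f_2/∂x - ∂f_1/∂y = ∂(x*(-x + 3*y))/∂x - ∂(3*y^2)/∂y = -2*x - 3*y
Assembling: d(omega) = (-2*x - 3*y) dx ∧ dy.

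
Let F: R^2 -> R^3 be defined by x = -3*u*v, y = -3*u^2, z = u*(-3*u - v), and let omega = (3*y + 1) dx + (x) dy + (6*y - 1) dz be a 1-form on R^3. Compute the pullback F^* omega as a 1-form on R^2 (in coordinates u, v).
F^* omega = (108*u^3 + 63*u^2*v + 6*u - 2*v) du + (u*(45*u^2 - 2)) dv

Using F^*(f dg) = (f ∘ F) d(g ∘ F), substitute each coordinate x_i by F_i(u, v) in f_i, and replace dx_i by d F_i = (∂F_i/∂u) du + (∂F_i/∂v) dv.
  For the x component: f_1(F) = 1 - 9*u^2; d F_1 = (-3*v) du + (-3*u) dv
  For the y component: f_2(F) = -3*u*v; d F_2 = (-6*u) du + (0) dv
  For the z component: f_3(F) = -18*u^2 - 1; d F_3 = (-6*u - v) du + (-u) dv
Combining and collecting du, dv coefficients:
  coeff of du: 108*u^3 + 63*u^2*v + 6*u - 2*v
  coeff of dv: u*(45*u^2 - 2)
F^* omega = (108*u^3 + 63*u^2*v + 6*u - 2*v) du + (u*(45*u^2 - 2)) dv.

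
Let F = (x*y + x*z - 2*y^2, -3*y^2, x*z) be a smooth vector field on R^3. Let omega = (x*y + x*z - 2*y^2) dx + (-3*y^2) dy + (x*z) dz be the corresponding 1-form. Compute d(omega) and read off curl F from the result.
d(omega) = (0) dy ∧ dz + (x - z) dz ∧ dx + (-x + 4*y) dx ∧ dy; curl F = (0, x - z, -x + 4*y)

d omega = sum_{i<j} (∂f_j/∂x_i - ∂f_i/∂x_j) dx_i ∧ dx_j. Under the identification (dy ∧ dz, dz ∧ dx, dx ∧ dy) ↔ (e_x, e_y, e_z), the coefficients are exactly the components of curl F. Compute:
  ∂R/∂y - ∂Q/∂z = (0) - (0) = 0
  ∂P/∂z - ∂R/∂x = (x) - (z) = x - z
  ∂Q/∂x - ∂P/∂y = (0) - (x - 4*y) = -x + 4*y.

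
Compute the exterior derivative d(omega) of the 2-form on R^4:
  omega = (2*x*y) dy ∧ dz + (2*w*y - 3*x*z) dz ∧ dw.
d(omega) = (2*y) dx ∧ dy ∧ dz + (-3*z) dx ∧ dz ∧ dw + (2*w) dy ∧ dz ∧ dw

For a 2-form omega = sum_{i<j} g_{ij} dx_i ∧ dx_j, the exterior derivative is
  d(omega) = sum_{i<j} d(g_{ij}) ∧ dx_i ∧ dx_j = sum_{i<j, k} (∂g_{ij}/∂x_k) dx_k ∧ dx_i ∧ dx_j.
Expand each term, using dx_k ∧ dx_i ∧ dx_j = sgn(permutation) dx_{(a)} ∧ dx_{(b)} ∧ dx_{(c)} with (a < b < c) sorted:
  d(2*x*y) includes (∂/∂x)(2*x*y) dx = (2*y) dx, which multiplied by dy ∧ dz gives (2*y) dx ∧ dy ∧ dz
  d(2*w*y - 3*x*z) includes (∂/∂x)(2*w*y - 3*x*z) dx = (-3*z) dx, which multiplied by dz ∧ dw gives (-3*z) dx ∧ dz ∧ dw
  d(2*w*y - 3*x*z) includes (∂/∂y)(2*w*y - 3*x*z) dy = (2*w) dy, which multiplied by dz ∧ dw gives (2*w) dy ∧ dz ∧ dw
Collecting like 3-forms: d(omega) = (2*y) dx ∧ dy ∧ dz + (-3*z) dx ∧ dz ∧ dw + (2*w) dy ∧ dz ∧ dw.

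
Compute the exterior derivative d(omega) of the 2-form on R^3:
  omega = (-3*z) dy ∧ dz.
d(omega) = 0

For a 2-form omega = sum_{i<j} g_{ij} dx_i ∧ dx_j, the exterior derivative is
  d(omega) = sum_{i<j} d(g_{ij}) ∧ dx_i ∧ dx_j = sum_{i<j, k} (∂g_{ij}/∂x_k) dx_k ∧ dx_i ∧ dx_j.
Expand each term, using dx_k ∧ dx_i ∧ dx_j = sgn(permutation) dx_{(a)} ∧ dx_{(b)} ∧ dx_{(c)} with (a < b < c) sorted:

Collecting like 3-forms: d(omega) = 0.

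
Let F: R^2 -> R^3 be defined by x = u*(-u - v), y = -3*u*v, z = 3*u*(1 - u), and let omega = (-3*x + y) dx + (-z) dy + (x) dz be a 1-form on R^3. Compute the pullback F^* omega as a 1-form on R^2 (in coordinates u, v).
F^* omega = (3*u*(-2*u*v - u + 2*v)) du + (u^2*(9 - 12*u)) dv

Using F^*(f dg) = (f ∘ F) d(g ∘ F), substitute each coordinate x_i by F_i(u, v) in f_i, and replace dx_i by d F_i = (∂F_i/∂u) du + (∂F_i/∂v) dv.
  For the x component: f_1(F) = 3*u^2; d F_1 = (-2*u - v) du + (-u) dv
  For the y component: f_2(F) = 3*u*(u - 1); d F_2 = (-3*v) du + (-3*u) dv
  For the z component: f_3(F) = u*(-u - v); d F_3 = (3 - 6*u) du + (0) dv
Combining and collecting du, dv coefficients:
  coeff of du: 3*u*(-2*u*v - u + 2*v)
  coeff of dv: u^2*(9 - 12*u)
F^* omega = (3*u*(-2*u*v - u + 2*v)) du + (u^2*(9 - 12*u)) dv.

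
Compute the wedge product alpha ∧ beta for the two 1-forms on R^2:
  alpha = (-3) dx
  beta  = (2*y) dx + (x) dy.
alpha ∧ beta = (-3*x) dx ∧ dy

Distribute the wedge, using dx_i ∧ dx_j = -dx_j ∧ dx_i and dx_i ∧ dx_i = 0. For each pair (i, j) with i < j, the coefficient of dx_i ∧ dx_j in alpha ∧ beta is (alpha_i * beta_j - alpha_j * beta_i). Collecting: alpha ∧ beta = (-3*x) dx ∧ dy.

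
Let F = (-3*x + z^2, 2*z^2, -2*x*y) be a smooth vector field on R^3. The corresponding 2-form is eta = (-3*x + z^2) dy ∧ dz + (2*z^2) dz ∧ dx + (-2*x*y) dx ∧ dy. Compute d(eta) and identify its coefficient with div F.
d(eta) = (-3) dx ∧ dy ∧ dz; div F = -3

For a 2-form in R^3 of the form above, applying d gives a 3-form with coefficient ∂P/∂x + ∂Q/∂y + ∂R/∂z:
  ∂P/∂x = -3
  ∂Q/∂y = 0
  ∂R/∂z = 0
Sum = -3, which is exactly div F.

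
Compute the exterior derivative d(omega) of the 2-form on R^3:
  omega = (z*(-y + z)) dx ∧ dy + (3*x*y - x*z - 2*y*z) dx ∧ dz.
d(omega) = (-3*x - y + 4*z) dx ∧ dy ∧ dz

For a 2-form omega = sum_{i<j} g_{ij} dx_i ∧ dx_j, the exterior derivative is
  d(omega) = sum_{i<j} d(g_{ij}) ∧ dx_i ∧ dx_j = sum_{i<j, k} (∂g_{ij}/∂x_k) dx_k ∧ dx_i ∧ dx_j.
Expand each term, using dx_k ∧ dx_i ∧ dx_j = sgn(permutation) dx_{(a)} ∧ dx_{(b)} ∧ dx_{(c)} with (a < b < c) sorted:
  d(z*(-y + z)) includes (∂/∂z)(z*(-y + z)) dz = (-y + 2*z) dz, which multiplied by dx ∧ dy gives (-y + 2*z) dx ∧ dy ∧ dz
  d(3*x*y - x*z - 2*y*z) includes (∂/∂y)(3*x*y - x*z - 2*y*z) dy = (3*x - 2*z) dy, which multiplied by dx ∧ dz gives (-3*x + 2*z) dx ∧ dy ∧ dz
Collecting like 3-forms: d(omega) = (-3*x - y + 4*z) dx ∧ dy ∧ dz.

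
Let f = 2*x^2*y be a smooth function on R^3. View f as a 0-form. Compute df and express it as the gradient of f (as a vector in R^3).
df = (4*x*y) dx + (2*x^2) dy + (0) dz; grad f = (4*x*y, 2*x^2, 0)

For a 0-form f, d f = (∂f/∂x) dx + (∂f/∂y) dy + (∂f/∂z) dz. The components of the vector representation are exactly the entries of grad f in Cartesian coordinates:
  ∂f/∂x = 4*x*y
  ∂f/∂y = 2*x^2
  ∂f/∂z = 0.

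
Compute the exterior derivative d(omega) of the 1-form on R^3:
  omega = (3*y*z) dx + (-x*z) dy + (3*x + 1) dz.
d(omega) = (-4*z) dx ∧ dy + (3 - 3*y) dx ∧ dz + (x) dy ∧ dz

For a 1-form omega = sum_i f_i dx_i, the exterior derivative is
  d(omega) = sum_{i < j} (∂f_j/∂x_i - ∂f_i/∂x_j) dx_i ∧ dx_j.
  coefficient of dx ∧ dy: ∂f_2/∂x - ∂f_1/∂y = ∂(-x*z)/∂x - ∂(3*y*z)/∂y = -4*z
  coefficient of dx ∧ dz: ∂f_3/∂x - ∂f_1/∂z = ∂(3*x + 1)/∂x - ∂(3*y*z)/∂z = 3 - 3*y
  coefficient of dy ∧ dz: ∂f_3/∂y - ∂f_2/∂z = ∂(3*x + 1)/∂y - ∂(-x*z)/∂z = x
Assembling: d(omega) = (-4*z) dx ∧ dy + (3 - 3*y) dx ∧ dz + (x) dy ∧ dz.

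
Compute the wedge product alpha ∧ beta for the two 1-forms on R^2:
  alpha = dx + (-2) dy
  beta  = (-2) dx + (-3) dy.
alpha ∧ beta = (-7) dx ∧ dy

Distribute the wedge, using dx_i ∧ dx_j = -dx_j ∧ dx_i and dx_i ∧ dx_i = 0. For each pair (i, j) with i < j, the coefficient of dx_i ∧ dx_j in alpha ∧ beta is (alpha_i * beta_j - alpha_j * beta_i). Collecting: alpha ∧ beta = (-7) dx ∧ dy.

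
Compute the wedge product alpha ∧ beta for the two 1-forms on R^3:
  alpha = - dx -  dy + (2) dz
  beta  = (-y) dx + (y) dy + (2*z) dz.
alpha ∧ beta = (-2*y) dx ∧ dy + (2*y - 2*z) dx ∧ dz + (-2*y - 2*z) dy ∧ dz

Distribute the wedge, using dx_i ∧ dx_j = -dx_j ∧ dx_i and dx_i ∧ dx_i = 0. For each pair (i, j) with i < j, the coefficient of dx_i ∧ dx_j in alpha ∧ beta is (alpha_i * beta_j - alpha_j * beta_i). Collecting: alpha ∧ beta = (-2*y) dx ∧ dy + (2*y - 2*z) dx ∧ dz + (-2*y - 2*z) dy ∧ dz.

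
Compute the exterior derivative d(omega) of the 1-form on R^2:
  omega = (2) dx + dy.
d(omega) = 0

For a 1-form omega = sum_i f_i dx_i, the exterior derivative is
  d(omega) = sum_{i < j} (∂f_j/∂x_i - ∂f_i/∂x_j) dx_i ∧ dx_j.

Assembling: d(omega) = 0.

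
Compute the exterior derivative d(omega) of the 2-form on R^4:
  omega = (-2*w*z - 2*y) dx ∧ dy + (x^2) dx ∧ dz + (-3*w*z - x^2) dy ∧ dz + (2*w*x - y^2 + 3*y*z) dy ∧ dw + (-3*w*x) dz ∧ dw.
d(omega) = (-2*w - 2*x) dx ∧ dy ∧ dz + (2*w - 2*z) dx ∧ dy ∧ dw + (-3*y - 3*z) dy ∧ dz ∧ dw + (-3*w) dx ∧ dz ∧ dw

For a 2-form omega = sum_{i<j} g_{ij} dx_i ∧ dx_j, the exterior derivative is
  d(omega) = sum_{i<j} d(g_{ij}) ∧ dx_i ∧ dx_j = sum_{i<j, k} (∂g_{ij}/∂x_k) dx_k ∧ dx_i ∧ dx_j.
Expand each term, using dx_k ∧ dx_i ∧ dx_j = sgn(permutation) dx_{(a)} ∧ dx_{(b)} ∧ dx_{(c)} with (a < b < c) sorted:
  d(-2*w*z - 2*y) includes (∂/∂z)(-2*w*z - 2*y) dz = (-2*w) dz, which multiplied by dx ∧ dy gives (-2*w) dx ∧ dy ∧ dz
  d(-2*w*z - 2*y) includes (∂/∂w)(-2*w*z - 2*y) dw = (-2*z) dw, which multiplied by dx ∧ dy gives (-2*z) dx ∧ dy ∧ dw
  d(-3*w*z - x^2) includes (∂/∂x)(-3*w*z - x^2) dx = (-2*x) dx, which multiplied by dy ∧ dz gives (-2*x) dx ∧ dy ∧ dz
  d(-3*w*z - x^2) includes (∂/∂w)(-3*w*z - x^2) dw = (-3*z) dw, which multiplied by dy ∧ dz gives (-3*z) dy ∧ dz ∧ dw
  d(2*w*x - y^2 + 3*y*z) includes (∂/∂x)(2*w*x - y^2 + 3*y*z) dx = (2*w) dx, which multiplied by dy ∧ dw gives (2*w) dx ∧ dy ∧ dw
  d(2*w*x - y^2 + 3*y*z) includes (∂/∂z)(2*w*x - y^2 + 3*y*z) dz = (3*y) dz, which multiplied by dy ∧ dw gives (-3*y) dy ∧ dz ∧ dw
  d(-3*w*x) includes (∂/∂x)(-3*w*x) dx = (-3*w) dx, which multiplied by dz ∧ dw gives (-3*w) dx ∧ dz ∧ dw
Collecting like 3-forms: d(omega) = (-2*w - 2*x) dx ∧ dy ∧ dz + (2*w - 2*z) dx ∧ dy ∧ dw + (-3*y - 3*z) dy ∧ dz ∧ dw + (-3*w) dx ∧ dz ∧ dw.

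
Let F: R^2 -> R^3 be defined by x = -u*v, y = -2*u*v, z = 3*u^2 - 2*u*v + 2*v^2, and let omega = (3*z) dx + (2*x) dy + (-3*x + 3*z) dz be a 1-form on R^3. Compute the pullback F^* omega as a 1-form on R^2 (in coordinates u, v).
F^* omega = (54*u^3 - 45*u^2*v + 52*u*v^2 - 18*v^3) du + (-27*u^3 + 52*u^2*v - 30*u*v^2 + 24*v^3) dv

Using F^*(f dg) = (f ∘ F) d(g ∘ F), substitute each coordinate x_i by F_i(u, v) in f_i, and replace dx_i by d F_i = (∂F_i/∂u) du + (∂F_i/∂v) dv.
  For the x component: f_1(F) = 9*u^2 - 6*u*v + 6*v^2; d F_1 = (-v) du + (-u) dv
  For the y component: f_2(F) = -2*u*v; d F_2 = (-2*v) du + (-2*u) dv
  For the z component: f_3(F) = 9*u^2 - 3*u*v + 6*v^2; d F_3 = (6*u - 2*v) du + (-2*u + 4*v) dv
Combining and collecting du, dv coefficients:
  coeff of du: 54*u^3 - 45*u^2*v + 52*u*v^2 - 18*v^3
  coeff of dv: -27*u^3 + 52*u^2*v - 30*u*v^2 + 24*v^3
F^* omega = (54*u^3 - 45*u^2*v + 52*u*v^2 - 18*v^3) du + (-27*u^3 + 52*u^2*v - 30*u*v^2 + 24*v^3) dv.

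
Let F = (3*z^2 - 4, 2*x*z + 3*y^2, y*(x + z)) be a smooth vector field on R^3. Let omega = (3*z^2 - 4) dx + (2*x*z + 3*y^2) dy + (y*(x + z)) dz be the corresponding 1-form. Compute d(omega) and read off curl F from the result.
d(omega) = (-x + z) dy ∧ dz + (-y + 6*z) dz ∧ dx + (2*z) dx ∧ dy; curl F = (-x + z, -y + 6*z, 2*z)

d omega = sum_{i<j} (∂f_j/∂x_i - ∂f_i/∂x_j) dx_i ∧ dx_j. Under the identification (dy ∧ dz, dz ∧ dx, dx ∧ dy) ↔ (e_x, e_y, e_z), the coefficients are exactly the components of curl F. Compute:
  ∂R/∂y - ∂Q/∂z = (x + z) - (2*x) = -x + z
  ∂P/∂z - ∂R/∂x = (6*z) - (y) = -y + 6*z
  ∂Q/∂x - ∂P/∂y = (2*z) - (0) = 2*z.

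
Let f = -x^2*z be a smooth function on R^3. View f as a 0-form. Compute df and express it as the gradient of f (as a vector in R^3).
df = (-2*x*z) dx + (0) dy + (-x^2) dz; grad f = (-2*x*z, 0, -x^2)

For a 0-form f, d f = (∂f/∂x) dx + (∂f/∂y) dy + (∂f/∂z) dz. The components of the vector representation are exactly the entries of grad f in Cartesian coordinates:
  ∂f/∂x = -2*x*z
  ∂f/∂y = 0
  ∂f/∂z = -x^2.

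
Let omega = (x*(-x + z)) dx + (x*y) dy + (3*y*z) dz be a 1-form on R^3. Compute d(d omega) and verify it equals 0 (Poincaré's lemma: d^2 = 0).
d(d omega) = 0

Step 1: d omega = sum_{i<j} (∂f_j/∂x_i - ∂f_i/∂x_j) dx_i ∧ dx_j:
  coeff of dx ∧ dy: y
  coeff of dx ∧ dz: -x
  coeff of dy ∧ dz: 3*z
Step 2: Apply d again to each 2-form coefficient. The only possible 3-form in R^3 is dx ∧ dy ∧ dz, with coefficient
  ∂(coeff of dy∧dz)/∂x - ∂(coeff of dx∧dz)/∂y + ∂(coeff of dx∧dy)/∂z
  = ∂/∂x (3*z) - ∂/∂y (-x) + ∂/∂z (y).
Each of these terms simplifies to sums of mixed partials that cancel in pairs. The result is 0 (by equality of mixed partials for smooth functions — Schwarz / Clairaut).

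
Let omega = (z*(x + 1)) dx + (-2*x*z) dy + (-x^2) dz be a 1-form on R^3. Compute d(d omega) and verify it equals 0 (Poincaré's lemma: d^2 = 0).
d(d omega) = 0

Step 1: d omega = sum_{i<j} (∂f_j/∂x_i - ∂f_i/∂x_j) dx_i ∧ dx_j:
  coeff of dx ∧ dy: -2*z
  coeff of dx ∧ dz: -3*x - 1
  coeff of dy ∧ dz: 2*x
Step 2: Apply d again to each 2-form coefficient. The only possible 3-form in R^3 is dx ∧ dy ∧ dz, with coefficient
  ∂(coeff of dy∧dz)/∂x - ∂(coeff of dx∧dz)/∂y + ∂(coeff of dx∧dy)/∂z
  = ∂/∂x (2*x) - ∂/∂y (-3*x - 1) + ∂/∂z (-2*z).
Each of these terms simplifies to sums of mixed partials that cancel in pairs. The result is 0 (by equality of mixed partials for smooth functions — Schwarz / Clairaut).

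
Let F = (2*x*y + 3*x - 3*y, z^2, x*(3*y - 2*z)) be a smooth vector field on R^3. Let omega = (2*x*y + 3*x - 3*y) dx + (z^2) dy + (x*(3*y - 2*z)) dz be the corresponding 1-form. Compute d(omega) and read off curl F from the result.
d(omega) = (3*x - 2*z) dy ∧ dz + (-3*y + 2*z) dz ∧ dx + (3 - 2*x) dx ∧ dy; curl F = (3*x - 2*z, -3*y + 2*z, 3 - 2*x)

d omega = sum_{i<j} (∂f_j/∂x_i - ∂f_i/∂x_j) dx_i ∧ dx_j. Under the identification (dy ∧ dz, dz ∧ dx, dx ∧ dy) ↔ (e_x, e_y, e_z), the coefficients are exactly the components of curl F. Compute:
  ∂R/∂y - ∂Q/∂z = (3*x) - (2*z) = 3*x - 2*z
  ∂P/∂z - ∂R/∂x = (0) - (3*y - 2*z) = -3*y + 2*z
  ∂Q/∂x - ∂P/∂y = (0) - (2*x - 3) = 3 - 2*x.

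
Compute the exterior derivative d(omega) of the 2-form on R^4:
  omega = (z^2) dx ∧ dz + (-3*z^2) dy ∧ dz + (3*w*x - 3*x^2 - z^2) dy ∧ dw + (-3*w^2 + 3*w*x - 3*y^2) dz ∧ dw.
d(omega) = (3*w - 6*x) dx ∧ dy ∧ dw + (-6*y + 2*z) dy ∧ dz ∧ dw + (3*w) dx ∧ dz ∧ dw

For a 2-form omega = sum_{i<j} g_{ij} dx_i ∧ dx_j, the exterior derivative is
  d(omega) = sum_{i<j} d(g_{ij}) ∧ dx_i ∧ dx_j = sum_{i<j, k} (∂g_{ij}/∂x_k) dx_k ∧ dx_i ∧ dx_j.
Expand each term, using dx_k ∧ dx_i ∧ dx_j = sgn(permutation) dx_{(a)} ∧ dx_{(b)} ∧ dx_{(c)} with (a < b < c) sorted:
  d(3*w*x - 3*x^2 - z^2) includes (∂/∂x)(3*w*x - 3*x^2 - z^2) dx = (3*w - 6*x) dx, which multiplied by dy ∧ dw gives (3*w - 6*x) dx ∧ dy ∧ dw
  d(3*w*x - 3*x^2 - z^2) includes (∂/∂z)(3*w*x - 3*x^2 - z^2) dz = (-2*z) dz, which multiplied by dy ∧ dw gives (2*z) dy ∧ dz ∧ dw
  d(-3*w^2 + 3*w*x - 3*y^2) includes (∂/∂x)(-3*w^2 + 3*w*x - 3*y^2) dx = (3*w) dx, which multiplied by dz ∧ dw gives (3*w) dx ∧ dz ∧ dw
  d(-3*w^2 + 3*w*x - 3*y^2) includes (∂/∂y)(-3*w^2 + 3*w*x - 3*y^2) dy = (-6*y) dy, which multiplied by dz ∧ dw gives (-6*y) dy ∧ dz ∧ dw
Collecting like 3-forms: d(omega) = (3*w - 6*x) dx ∧ dy ∧ dw + (-6*y + 2*z) dy ∧ dz ∧ dw + (3*w) dx ∧ dz ∧ dw.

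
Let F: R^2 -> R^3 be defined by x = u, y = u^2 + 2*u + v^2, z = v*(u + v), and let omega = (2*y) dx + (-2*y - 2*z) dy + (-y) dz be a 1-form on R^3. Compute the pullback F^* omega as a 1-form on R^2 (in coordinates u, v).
F^* omega = (-4*u^3 - 5*u^2*v - 10*u^2 - 8*u*v^2 - 6*u*v - 4*u - v^3 - 6*v^2) du + (-u^3 - 6*u^2*v - 2*u^2 - 5*u*v^2 - 12*u*v - 10*v^3) dv

Using F^*(f dg) = (f ∘ F) d(g ∘ F), substitute each coordinate x_i by F_i(u, v) in f_i, and replace dx_i by d F_i = (∂F_i/∂u) du + (∂F_i/∂v) dv.
  For the x component: f_1(F) = 2*u^2 + 4*u + 2*v^2; d F_1 = (1) du + (0) dv
  For the y component: f_2(F) = -2*u^2 - 2*u*v - 4*u - 4*v^2; d F_2 = (2*u + 2) du + (2*v) dv
  For the z component: f_3(F) = -u^2 - 2*u - v^2; d F_3 = (v) du + (u + 2*v) dv
Combining and collecting du, dv coefficients:
  coeff of du: -4*u^3 - 5*u^2*v - 10*u^2 - 8*u*v^2 - 6*u*v - 4*u - v^3 - 6*v^2
  coeff of dv: -u^3 - 6*u^2*v - 2*u^2 - 5*u*v^2 - 12*u*v - 10*v^3
F^* omega = (-4*u^3 - 5*u^2*v - 10*u^2 - 8*u*v^2 - 6*u*v - 4*u - v^3 - 6*v^2) du + (-u^3 - 6*u^2*v - 2*u^2 - 5*u*v^2 - 12*u*v - 10*v^3) dv.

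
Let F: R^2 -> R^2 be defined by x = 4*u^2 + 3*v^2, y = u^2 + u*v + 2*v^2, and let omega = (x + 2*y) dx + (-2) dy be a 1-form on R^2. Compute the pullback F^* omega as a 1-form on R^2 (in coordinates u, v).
F^* omega = (48*u^3 + 16*u^2*v + 56*u*v^2 - 4*u - 2*v) du + (36*u^2*v + 12*u*v^2 - 2*u + 42*v^3 - 8*v) dv

Using F^*(f dg) = (f ∘ F) d(g ∘ F), substitute each coordinate x_i by F_i(u, v) in f_i, and replace dx_i by d F_i = (∂F_i/∂u) du + (∂F_i/∂v) dv.
  For the x component: f_1(F) = 6*u^2 + 2*u*v + 7*v^2; d F_1 = (8*u) du + (6*v) dv
  For the y component: f_2(F) = -2; d F_2 = (2*u + v) du + (u + 4*v) dv
Combining and collecting du, dv coefficients:
  coeff of du: 48*u^3 + 16*u^2*v + 56*u*v^2 - 4*u - 2*v
  coeff of dv: 36*u^2*v + 12*u*v^2 - 2*u + 42*v^3 - 8*v
F^* omega = (48*u^3 + 16*u^2*v + 56*u*v^2 - 4*u - 2*v) du + (36*u^2*v + 12*u*v^2 - 2*u + 42*v^3 - 8*v) dv.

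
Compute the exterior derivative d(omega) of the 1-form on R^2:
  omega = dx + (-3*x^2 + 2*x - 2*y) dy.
d(omega) = (2 - 6*x) dx ∧ dy

For a 1-form omega = sum_i f_i dx_i, the exterior derivative is
  d(omega) = sum_{i < j} (∂f_j/∂x_i - ∂f_i/∂x_j) dx_i ∧ dx_j.
  coefficient of dx ∧ dy: ∂f_2/∂x - ∂f_1/∂y = ∂(-3*x^2 + 2*x - 2*y)/∂x - ∂(1)/∂y = 2 - 6*x
Assembling: d(omega) = (2 - 6*x) dx ∧ dy.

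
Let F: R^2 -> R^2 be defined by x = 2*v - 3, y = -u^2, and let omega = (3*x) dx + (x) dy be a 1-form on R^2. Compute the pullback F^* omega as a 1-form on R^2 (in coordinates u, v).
F^* omega = (2*u*(3 - 2*v)) du + (12*v - 18) dv

Using F^*(f dg) = (f ∘ F) d(g ∘ F), substitute each coordinate x_i by F_i(u, v) in f_i, and replace dx_i by d F_i = (∂F_i/∂u) du + (∂F_i/∂v) dv.
  For the x component: f_1(F) = 6*v - 9; d F_1 = (0) du + (2) dv
  For the y component: f_2(F) = 2*v - 3; d F_2 = (-2*u) du + (0) dv
Combining and collecting du, dv coefficients:
  coeff of du: 2*u*(3 - 2*v)
  coeff of dv: 12*v - 18
F^* omega = (2*u*(3 - 2*v)) du + (12*v - 18) dv.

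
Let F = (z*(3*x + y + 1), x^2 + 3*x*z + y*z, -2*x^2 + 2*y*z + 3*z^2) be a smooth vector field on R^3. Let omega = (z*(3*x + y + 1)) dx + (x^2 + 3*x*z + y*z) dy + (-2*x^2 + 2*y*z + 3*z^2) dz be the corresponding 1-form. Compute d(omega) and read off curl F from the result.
d(omega) = (-3*x - y + 2*z) dy ∧ dz + (7*x + y + 1) dz ∧ dx + (2*x + 2*z) dx ∧ dy; curl F = (-3*x - y + 2*z, 7*x + y + 1, 2*x + 2*z)

d omega = sum_{i<j} (∂f_j/∂x_i - ∂f_i/∂x_j) dx_i ∧ dx_j. Under the identification (dy ∧ dz, dz ∧ dx, dx ∧ dy) ↔ (e_x, e_y, e_z), the coefficients are exactly the components of curl F. Compute:
  ∂R/∂y - ∂Q/∂z = (2*z) - (3*x + y) = -3*x - y + 2*z
  ∂P/∂z - ∂R/∂x = (3*x + y + 1) - (-4*x) = 7*x + y + 1
  ∂Q/∂x - ∂P/∂y = (2*x + 3*z) - (z) = 2*x + 2*z.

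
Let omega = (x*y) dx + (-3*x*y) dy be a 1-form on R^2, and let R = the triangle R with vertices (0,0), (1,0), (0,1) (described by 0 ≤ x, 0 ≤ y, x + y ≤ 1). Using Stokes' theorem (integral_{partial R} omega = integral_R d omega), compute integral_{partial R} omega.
integral_(partial R) omega = -2/3

Stokes: integral_partial_R omega = integral_R d omega with d omega = (∂Q/∂x - ∂P/∂y) dx ∧ dy.
  ∂Q/∂x = -3*y
  ∂P/∂y = x
  integrand = ∂Q/∂x - ∂P/∂y = -x - 3*y.
Integrating over R: integral_0^1 integral_0^{1-x} (-x - 3*y) dy dx = -2/3.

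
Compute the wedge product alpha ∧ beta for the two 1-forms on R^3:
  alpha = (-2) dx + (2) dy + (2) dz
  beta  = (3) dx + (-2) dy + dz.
alpha ∧ beta = (-2) dx ∧ dy + (-8) dx ∧ dz + (6) dy ∧ dz

Distribute the wedge, using dx_i ∧ dx_j = -dx_j ∧ dx_i and dx_i ∧ dx_i = 0. For each pair (i, j) with i < j, the coefficient of dx_i ∧ dx_j in alpha ∧ beta is (alpha_i * beta_j - alpha_j * beta_i). Collecting: alpha ∧ beta = (-2) dx ∧ dy + (-8) dx ∧ dz + (6) dy ∧ dz.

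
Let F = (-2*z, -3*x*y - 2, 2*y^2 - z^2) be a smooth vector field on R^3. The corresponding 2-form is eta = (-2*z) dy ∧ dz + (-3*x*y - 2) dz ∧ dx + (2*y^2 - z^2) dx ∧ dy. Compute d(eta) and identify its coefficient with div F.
d(eta) = (-3*x - 2*z) dx ∧ dy ∧ dz; div F = -3*x - 2*z

For a 2-form in R^3 of the form above, applying d gives a 3-form with coefficient ∂P/∂x + ∂Q/∂y + ∂R/∂z:
  ∂P/∂x = 0
  ∂Q/∂y = -3*x
  ∂R/∂z = -2*z
Sum = -3*x - 2*z, which is exactly div F.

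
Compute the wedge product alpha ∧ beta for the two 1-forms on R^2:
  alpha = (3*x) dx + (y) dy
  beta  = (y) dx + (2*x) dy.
alpha ∧ beta = (6*x^2 - y^2) dx ∧ dy

Distribute the wedge, using dx_i ∧ dx_j = -dx_j ∧ dx_i and dx_i ∧ dx_i = 0. For each pair (i, j) with i < j, the coefficient of dx_i ∧ dx_j in alpha ∧ beta is (alpha_i * beta_j - alpha_j * beta_i). Collecting: alpha ∧ beta = (6*x^2 - y^2) dx ∧ dy.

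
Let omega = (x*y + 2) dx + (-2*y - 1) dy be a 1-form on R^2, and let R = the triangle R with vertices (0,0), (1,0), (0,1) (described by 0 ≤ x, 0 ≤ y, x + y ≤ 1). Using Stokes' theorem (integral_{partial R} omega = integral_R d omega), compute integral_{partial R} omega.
integral_(partial R) omega = -1/6

Stokes: integral_partial_R omega = integral_R d omega with d omega = (∂Q/∂x - ∂P/∂y) dx ∧ dy.
  ∂Q/∂x = 0
  ∂P/∂y = x
  integrand = ∂Q/∂x - ∂P/∂y = -x.
Integrating over R: integral_0^1 integral_0^{1-x} (-x) dy dx = -1/6.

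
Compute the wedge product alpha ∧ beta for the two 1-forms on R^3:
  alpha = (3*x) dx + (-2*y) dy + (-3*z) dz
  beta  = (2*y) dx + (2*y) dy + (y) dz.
alpha ∧ beta = (2*y*(3*x + 2*y)) dx ∧ dy + (3*y*(x + 2*z)) dx ∧ dz + (2*y*(-y + 3*z)) dy ∧ dz

Distribute the wedge, using dx_i ∧ dx_j = -dx_j ∧ dx_i and dx_i ∧ dx_i = 0. For each pair (i, j) with i < j, the coefficient of dx_i ∧ dx_j in alpha ∧ beta is (alpha_i * beta_j - alpha_j * beta_i). Collecting: alpha ∧ beta = (2*y*(3*x + 2*y)) dx ∧ dy + (3*y*(x + 2*z)) dx ∧ dz + (2*y*(-y + 3*z)) dy ∧ dz.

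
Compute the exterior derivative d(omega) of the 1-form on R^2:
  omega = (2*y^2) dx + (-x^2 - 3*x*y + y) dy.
d(omega) = (-2*x - 7*y) dx ∧ dy

For a 1-form omega = sum_i f_i dx_i, the exterior derivative is
  d(omega) = sum_{i < j} (∂f_j/∂x_i - ∂f_i/∂x_j) dx_i ∧ dx_j.
  coefficient of dx ∧ dy: ∂f_2/∂x - ∂f_1/∂y = ∂(-x^2 - 3*x*y + y)/∂x - ∂(2*y^2)/∂y = -2*x - 7*y
Assembling: d(omega) = (-2*x - 7*y) dx ∧ dy.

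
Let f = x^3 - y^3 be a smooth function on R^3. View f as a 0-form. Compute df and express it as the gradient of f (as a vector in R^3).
df = (3*x^2) dx + (-3*y^2) dy + (0) dz; grad f = (3*x^2, -3*y^2, 0)

For a 0-form f, d f = (∂f/∂x) dx + (∂f/∂y) dy + (∂f/∂z) dz. The components of the vector representation are exactly the entries of grad f in Cartesian coordinates:
  ∂f/∂x = 3*x^2
  ∂f/∂y = -3*y^2
  ∂f/∂z = 0.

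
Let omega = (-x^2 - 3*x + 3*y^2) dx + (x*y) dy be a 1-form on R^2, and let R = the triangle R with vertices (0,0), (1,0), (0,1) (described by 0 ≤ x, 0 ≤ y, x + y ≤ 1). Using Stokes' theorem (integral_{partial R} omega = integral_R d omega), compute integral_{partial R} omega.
integral_(partial R) omega = -5/6

Stokes: integral_partial_R omega = integral_R d omega with d omega = (∂Q/∂x - ∂P/∂y) dx ∧ dy.
  ∂Q/∂x = y
  ∂P/∂y = 6*y
  integrand = ∂Q/∂x - ∂P/∂y = -5*y.
Integrating over R: integral_0^1 integral_0^{1-x} (-5*y) dy dx = -5/6.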